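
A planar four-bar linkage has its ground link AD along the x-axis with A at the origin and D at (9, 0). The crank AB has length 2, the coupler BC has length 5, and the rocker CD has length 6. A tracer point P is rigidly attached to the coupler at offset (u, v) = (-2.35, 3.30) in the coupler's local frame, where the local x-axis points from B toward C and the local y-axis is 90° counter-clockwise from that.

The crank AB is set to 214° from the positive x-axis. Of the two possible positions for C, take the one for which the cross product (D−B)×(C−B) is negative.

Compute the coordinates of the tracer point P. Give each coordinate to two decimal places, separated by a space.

A=(0,0), D=(9.00,0)
B = A + 2.00·(cos214°, sin214°) = (-1.6581, -1.1184)
|BD| = 10.7166
circle(B,5.00) ∩ circle(D,6.00): a=4.8451, h=1.2350
  candidates: C₊=(3.0317,0.6155) cross=13.235; C₋=(3.2894,-1.8410) cross=-13.235
  mode - wants cross < 0 → take C=(3.2894,-1.8410) (cross=-13.235)
ex = (C−B)/|BC| = (0.9895,-0.1445); ey = (0.1445,0.9895)
P = B + -2.35·ex + 3.30·ey = (-3.5065,2.4866)

-3.51 2.49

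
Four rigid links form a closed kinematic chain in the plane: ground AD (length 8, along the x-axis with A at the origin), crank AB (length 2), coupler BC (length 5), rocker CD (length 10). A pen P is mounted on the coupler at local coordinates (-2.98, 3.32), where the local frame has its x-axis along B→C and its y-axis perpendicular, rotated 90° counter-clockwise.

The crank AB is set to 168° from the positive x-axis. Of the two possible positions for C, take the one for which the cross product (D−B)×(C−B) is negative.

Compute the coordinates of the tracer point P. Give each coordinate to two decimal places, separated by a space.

0.69 4.01

A=(0,0), D=(8.00,0)
B = A + 2.00·(cos168°, sin168°) = (-1.9563, 0.4158)
|BD| = 9.9650
circle(B,5.00) ∩ circle(D,10.00): a=1.2193, h=4.8491
  candidates: C₊=(-0.5357,5.2098) cross=48.321; C₋=(-0.9404,-4.4799) cross=-48.321
  mode - wants cross < 0 → take C=(-0.9404,-4.4799) (cross=-48.321)
ex = (C−B)/|BC| = (0.2032,-0.9791); ey = (0.9791,0.2032)
P = B + -2.98·ex + 3.32·ey = (0.6890,4.0082)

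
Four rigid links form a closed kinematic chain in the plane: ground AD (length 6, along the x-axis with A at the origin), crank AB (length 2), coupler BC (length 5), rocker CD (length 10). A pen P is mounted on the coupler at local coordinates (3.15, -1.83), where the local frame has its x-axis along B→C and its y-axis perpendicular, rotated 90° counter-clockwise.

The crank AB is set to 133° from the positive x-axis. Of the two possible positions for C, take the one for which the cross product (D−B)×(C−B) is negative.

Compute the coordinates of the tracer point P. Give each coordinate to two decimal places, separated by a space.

A=(0,0), D=(6.00,0)
B = A + 2.00·(cos133°, sin133°) = (-1.3640, 1.4627)
|BD| = 7.5079
circle(B,5.00) ∩ circle(D,10.00): a=-1.2408, h=4.8436
  candidates: C₊=(-1.6374,6.4552) cross=36.365; C₋=(-3.5247,-3.0463) cross=-36.365
  mode - wants cross < 0 → take C=(-3.5247,-3.0463) (cross=-36.365)
ex = (C−B)/|BC| = (-0.4321,-0.9018); ey = (0.9018,-0.4321)
P = B + 3.15·ex + -1.83·ey = (-4.3755,-0.5872)

-4.38 -0.59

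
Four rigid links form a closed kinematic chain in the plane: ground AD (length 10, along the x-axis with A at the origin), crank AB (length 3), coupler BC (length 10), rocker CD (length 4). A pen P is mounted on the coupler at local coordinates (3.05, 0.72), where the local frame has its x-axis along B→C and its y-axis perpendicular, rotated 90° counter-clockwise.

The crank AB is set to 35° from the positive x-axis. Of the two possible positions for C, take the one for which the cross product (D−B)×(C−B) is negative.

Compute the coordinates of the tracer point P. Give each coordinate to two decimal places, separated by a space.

A=(0,0), D=(10.00,0)
B = A + 3.00·(cos35°, sin35°) = (2.4575, 1.7207)
|BD| = 7.7363
circle(B,10.00) ∩ circle(D,4.00): a=9.2971, h=3.6829
  candidates: C₊=(12.3408,3.2435) cross=28.492; C₋=(10.7025,-3.9378) cross=-28.492
  mode - wants cross < 0 → take C=(10.7025,-3.9378) (cross=-28.492)
ex = (C−B)/|BC| = (0.8245,-0.5659); ey = (0.5659,0.8245)
P = B + 3.05·ex + 0.72·ey = (5.3796,0.5885)

5.38 0.59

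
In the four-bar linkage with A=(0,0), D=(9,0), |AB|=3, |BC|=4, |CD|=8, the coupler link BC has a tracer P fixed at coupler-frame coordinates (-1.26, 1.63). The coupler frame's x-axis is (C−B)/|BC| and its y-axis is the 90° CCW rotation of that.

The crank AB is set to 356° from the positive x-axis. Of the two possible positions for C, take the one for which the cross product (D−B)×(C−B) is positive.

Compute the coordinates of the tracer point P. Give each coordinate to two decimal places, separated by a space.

1.78 -1.88

A=(0,0), D=(9.00,0)
B = A + 3.00·(cos356°, sin356°) = (2.9927, -0.2093)
|BD| = 6.0110
circle(B,4.00) ∩ circle(D,8.00): a=-0.9872, h=3.8763
  candidates: C₊=(1.8711,3.6303) cross=23.300; C₋=(2.1410,-4.1175) cross=-23.300
  mode + wants cross > 0 → take C=(1.8711,3.6303) (cross=23.300)
ex = (C−B)/|BC| = (-0.2804,0.9599); ey = (-0.9599,-0.2804)
P = B + -1.26·ex + 1.63·ey = (1.7814,-1.8758)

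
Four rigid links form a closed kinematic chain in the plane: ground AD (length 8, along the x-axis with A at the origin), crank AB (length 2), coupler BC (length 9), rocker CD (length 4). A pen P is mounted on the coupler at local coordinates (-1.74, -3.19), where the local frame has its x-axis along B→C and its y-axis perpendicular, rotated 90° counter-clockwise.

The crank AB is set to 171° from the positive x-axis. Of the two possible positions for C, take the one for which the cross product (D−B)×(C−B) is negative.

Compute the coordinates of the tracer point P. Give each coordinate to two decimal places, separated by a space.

-4.92 -1.82

A=(0,0), D=(8.00,0)
B = A + 2.00·(cos171°, sin171°) = (-1.9754, 0.3129)
|BD| = 9.9803
circle(B,9.00) ∩ circle(D,4.00): a=8.2466, h=3.6047
  candidates: C₊=(6.3801,3.6573) cross=35.976; C₋=(6.1541,-3.5486) cross=-35.976
  mode - wants cross < 0 → take C=(6.1541,-3.5486) (cross=-35.976)
ex = (C−B)/|BC| = (0.9033,-0.4291); ey = (0.4291,0.9033)
P = B + -1.74·ex + -3.19·ey = (-4.9158,-1.8220)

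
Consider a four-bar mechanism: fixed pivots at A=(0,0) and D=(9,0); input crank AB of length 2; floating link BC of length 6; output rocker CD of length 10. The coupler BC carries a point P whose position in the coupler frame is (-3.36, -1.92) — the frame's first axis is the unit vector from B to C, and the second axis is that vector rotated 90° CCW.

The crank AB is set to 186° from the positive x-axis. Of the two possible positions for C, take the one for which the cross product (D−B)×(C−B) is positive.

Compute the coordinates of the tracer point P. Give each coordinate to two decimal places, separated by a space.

-1.63 -4.06

A=(0,0), D=(9.00,0)
B = A + 2.00·(cos186°, sin186°) = (-1.9890, -0.2091)
|BD| = 10.9910
circle(B,6.00) ∩ circle(D,10.00): a=2.5841, h=5.4150
  candidates: C₊=(0.4915,5.2542) cross=59.517; C₋=(0.6975,-5.5740) cross=-59.517
  mode + wants cross > 0 → take C=(0.4915,5.2542) (cross=59.517)
ex = (C−B)/|BC| = (0.4134,0.9105); ey = (-0.9105,0.4134)
P = B + -3.36·ex + -1.92·ey = (-1.6299,-4.0622)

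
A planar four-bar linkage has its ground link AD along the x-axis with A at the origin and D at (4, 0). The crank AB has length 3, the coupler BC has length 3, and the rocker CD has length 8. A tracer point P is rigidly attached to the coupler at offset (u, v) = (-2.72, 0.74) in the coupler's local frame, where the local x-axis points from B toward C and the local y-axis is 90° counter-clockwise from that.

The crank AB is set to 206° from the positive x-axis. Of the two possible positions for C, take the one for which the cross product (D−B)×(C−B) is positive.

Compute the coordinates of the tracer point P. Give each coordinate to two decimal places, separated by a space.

A=(0,0), D=(4.00,0)
B = A + 3.00·(cos206°, sin206°) = (-2.6964, -1.3151)
|BD| = 6.8243
circle(B,3.00) ∩ circle(D,8.00): a=-0.6176, h=2.9357
  candidates: C₊=(-3.8681,1.4466) cross=20.034; C₋=(-2.7366,-4.3148) cross=-20.034
  mode + wants cross > 0 → take C=(-3.8681,1.4466) (cross=20.034)
ex = (C−B)/|BC| = (-0.3906,0.9206); ey = (-0.9206,-0.3906)
P = B + -2.72·ex + 0.74·ey = (-2.3152,-4.1081)

-2.32 -4.11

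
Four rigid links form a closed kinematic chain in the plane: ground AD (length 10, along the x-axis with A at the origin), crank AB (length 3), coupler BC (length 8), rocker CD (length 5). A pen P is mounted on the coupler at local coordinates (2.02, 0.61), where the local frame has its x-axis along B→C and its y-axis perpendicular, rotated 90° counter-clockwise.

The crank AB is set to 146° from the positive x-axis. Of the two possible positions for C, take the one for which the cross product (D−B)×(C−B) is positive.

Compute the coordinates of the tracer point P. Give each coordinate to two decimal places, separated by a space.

-0.51 2.41

A=(0,0), D=(10.00,0)
B = A + 3.00·(cos146°, sin146°) = (-2.4871, 1.6776)
|BD| = 12.5993
circle(B,8.00) ∩ circle(D,5.00): a=7.8474, h=1.5553
  candidates: C₊=(5.4975,2.1742) cross=19.596; C₋=(5.0833,-0.9088) cross=-19.596
  mode + wants cross > 0 → take C=(5.4975,2.1742) (cross=19.596)
ex = (C−B)/|BC| = (0.9981,0.0621); ey = (-0.0621,0.9981)
P = B + 2.02·ex + 0.61·ey = (-0.5089,2.4118)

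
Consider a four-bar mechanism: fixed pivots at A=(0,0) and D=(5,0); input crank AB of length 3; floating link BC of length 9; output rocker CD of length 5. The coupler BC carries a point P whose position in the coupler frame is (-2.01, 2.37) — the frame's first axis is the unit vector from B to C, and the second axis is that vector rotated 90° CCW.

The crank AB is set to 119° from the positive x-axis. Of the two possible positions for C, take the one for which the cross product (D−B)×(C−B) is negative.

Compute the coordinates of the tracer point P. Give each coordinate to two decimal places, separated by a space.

-0.63 5.62

A=(0,0), D=(5.00,0)
B = A + 3.00·(cos119°, sin119°) = (-1.4544, 2.6239)
|BD| = 6.9674
circle(B,9.00) ∩ circle(D,5.00): a=7.5024, h=4.9713
  candidates: C₊=(7.3678,4.4038) cross=34.637; C₋=(3.6235,-4.8068) cross=-34.637
  mode - wants cross < 0 → take C=(3.6235,-4.8068) (cross=-34.637)
ex = (C−B)/|BC| = (0.5642,-0.8256); ey = (0.8256,0.5642)
P = B + -2.01·ex + 2.37·ey = (-0.6318,5.6206)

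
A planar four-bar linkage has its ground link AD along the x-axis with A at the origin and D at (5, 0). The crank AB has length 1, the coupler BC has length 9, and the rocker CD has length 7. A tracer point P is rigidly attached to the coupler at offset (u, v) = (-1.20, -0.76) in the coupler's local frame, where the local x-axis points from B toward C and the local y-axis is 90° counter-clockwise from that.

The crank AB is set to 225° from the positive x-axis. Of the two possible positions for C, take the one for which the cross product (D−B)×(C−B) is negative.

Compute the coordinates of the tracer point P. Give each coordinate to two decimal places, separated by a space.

A=(0,0), D=(5.00,0)
B = A + 1.00·(cos225°, sin225°) = (-0.7071, -0.7071)
|BD| = 5.7507
circle(B,9.00) ∩ circle(D,7.00): a=5.6576, h=6.9994
  candidates: C₊=(4.0469,6.9348) cross=40.252; C₋=(5.7682,-6.9577) cross=-40.252
  mode - wants cross < 0 → take C=(5.7682,-6.9577) (cross=-40.252)
ex = (C−B)/|BC| = (0.7195,-0.6945); ey = (0.6945,0.7195)
P = B + -1.20·ex + -0.76·ey = (-2.0983,-0.4205)

-2.10 -0.42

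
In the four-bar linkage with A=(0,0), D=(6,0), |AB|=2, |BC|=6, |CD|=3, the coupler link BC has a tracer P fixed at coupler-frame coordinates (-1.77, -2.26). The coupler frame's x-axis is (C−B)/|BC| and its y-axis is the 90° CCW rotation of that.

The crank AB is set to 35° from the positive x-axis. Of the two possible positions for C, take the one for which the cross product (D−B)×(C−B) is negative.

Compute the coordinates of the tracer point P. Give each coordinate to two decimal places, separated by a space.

-1.20 0.74

A=(0,0), D=(6.00,0)
B = A + 2.00·(cos35°, sin35°) = (1.6383, 1.1472)
|BD| = 4.5100
circle(B,6.00) ∩ circle(D,3.00): a=5.2483, h=2.9077
  candidates: C₊=(7.4536,2.6243) cross=13.114; C₋=(5.9744,-2.9999) cross=-13.114
  mode - wants cross < 0 → take C=(5.9744,-2.9999) (cross=-13.114)
ex = (C−B)/|BC| = (0.7227,-0.6912); ey = (0.6912,0.7227)
P = B + -1.77·ex + -2.26·ey = (-1.2029,0.7373)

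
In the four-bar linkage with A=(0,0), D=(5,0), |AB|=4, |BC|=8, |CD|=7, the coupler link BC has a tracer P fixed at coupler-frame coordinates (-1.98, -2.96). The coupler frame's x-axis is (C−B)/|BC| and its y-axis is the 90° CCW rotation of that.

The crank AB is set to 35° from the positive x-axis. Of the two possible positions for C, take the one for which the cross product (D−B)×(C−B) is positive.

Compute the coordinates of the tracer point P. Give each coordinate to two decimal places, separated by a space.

1.65 -0.87

A=(0,0), D=(5.00,0)
B = A + 4.00·(cos35°, sin35°) = (3.2766, 2.2943)
|BD| = 2.8695
circle(B,8.00) ∩ circle(D,7.00): a=4.0485, h=6.9000
  candidates: C₊=(11.2250,3.2014) cross=19.799; C₋=(0.1912,-5.0868) cross=-19.799
  mode + wants cross > 0 → take C=(11.2250,3.2014) (cross=19.799)
ex = (C−B)/|BC| = (0.9936,0.1134); ey = (-0.1134,0.9936)
P = B + -1.98·ex + -2.96·ey = (1.6450,-0.8711)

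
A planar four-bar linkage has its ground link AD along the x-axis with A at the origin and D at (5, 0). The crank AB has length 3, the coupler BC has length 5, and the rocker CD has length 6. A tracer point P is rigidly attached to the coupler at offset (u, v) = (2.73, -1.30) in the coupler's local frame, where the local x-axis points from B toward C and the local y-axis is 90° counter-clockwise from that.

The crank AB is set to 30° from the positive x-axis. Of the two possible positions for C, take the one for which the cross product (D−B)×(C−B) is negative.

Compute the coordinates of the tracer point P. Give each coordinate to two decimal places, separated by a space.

-0.11 0.15

A=(0,0), D=(5.00,0)
B = A + 3.00·(cos30°, sin30°) = (2.5981, 1.5000)
|BD| = 2.8318
circle(B,5.00) ∩ circle(D,6.00): a=-0.5263, h=4.9722
  candidates: C₊=(4.7854,5.9962) cross=14.080; C₋=(-0.4821,-2.4386) cross=-14.080
  mode - wants cross < 0 → take C=(-0.4821,-2.4386) (cross=-14.080)
ex = (C−B)/|BC| = (-0.6160,-0.7877); ey = (0.7877,-0.6160)
P = B + 2.73·ex + -1.30·ey = (-0.1077,0.1504)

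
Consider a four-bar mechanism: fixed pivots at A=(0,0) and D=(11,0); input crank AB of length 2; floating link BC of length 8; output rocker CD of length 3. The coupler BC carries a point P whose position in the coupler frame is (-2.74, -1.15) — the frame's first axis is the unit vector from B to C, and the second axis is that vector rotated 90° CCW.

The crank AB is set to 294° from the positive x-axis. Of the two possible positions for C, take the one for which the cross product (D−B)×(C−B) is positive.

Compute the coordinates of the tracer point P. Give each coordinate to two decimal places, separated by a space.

A=(0,0), D=(11.00,0)
B = A + 2.00·(cos294°, sin294°) = (0.8135, -1.8271)
|BD| = 10.3491
circle(B,8.00) ∩ circle(D,3.00): a=7.8318, h=1.6319
  candidates: C₊=(8.2341,1.1619) cross=16.889; C₋=(8.8103,-2.0507) cross=-16.889
  mode + wants cross > 0 → take C=(8.2341,1.1619) (cross=16.889)
ex = (C−B)/|BC| = (0.9276,0.3736); ey = (-0.3736,0.9276)
P = B + -2.74·ex + -1.15·ey = (-1.2984,-3.9175)

-1.30 -3.92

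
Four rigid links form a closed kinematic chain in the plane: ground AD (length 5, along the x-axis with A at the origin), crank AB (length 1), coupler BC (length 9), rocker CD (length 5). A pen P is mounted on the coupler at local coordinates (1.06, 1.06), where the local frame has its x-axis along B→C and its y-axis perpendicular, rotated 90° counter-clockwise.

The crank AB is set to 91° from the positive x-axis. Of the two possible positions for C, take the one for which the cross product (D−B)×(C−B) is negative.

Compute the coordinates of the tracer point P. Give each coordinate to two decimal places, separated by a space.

1.47 1.18

A=(0,0), D=(5.00,0)
B = A + 1.00·(cos91°, sin91°) = (-0.0175, 0.9998)
|BD| = 5.1161
circle(B,9.00) ∩ circle(D,5.00): a=8.0310, h=4.0625
  candidates: C₊=(8.6526,3.4145) cross=20.784; C₋=(7.0647,-4.5538) cross=-20.784
  mode - wants cross < 0 → take C=(7.0647,-4.5538) (cross=-20.784)
ex = (C−B)/|BC| = (0.7869,-0.6171); ey = (0.6171,0.7869)
P = B + 1.06·ex + 1.06·ey = (1.4708,1.1799)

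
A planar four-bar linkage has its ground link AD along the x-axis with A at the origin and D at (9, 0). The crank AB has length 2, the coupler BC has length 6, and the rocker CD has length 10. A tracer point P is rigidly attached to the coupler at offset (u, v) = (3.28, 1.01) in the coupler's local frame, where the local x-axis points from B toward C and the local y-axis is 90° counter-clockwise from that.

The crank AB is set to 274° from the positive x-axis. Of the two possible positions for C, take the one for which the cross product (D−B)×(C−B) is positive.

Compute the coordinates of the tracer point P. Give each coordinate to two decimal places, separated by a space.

-1.04 1.23

A=(0,0), D=(9.00,0)
B = A + 2.00·(cos274°, sin274°) = (0.1395, -1.9951)
|BD| = 9.0823
circle(B,6.00) ∩ circle(D,10.00): a=1.0178, h=5.9130
  candidates: C₊=(-0.1664,3.9971) cross=53.704; C₋=(2.4314,-7.5401) cross=-53.704
  mode + wants cross > 0 → take C=(-0.1664,3.9971) (cross=53.704)
ex = (C−B)/|BC| = (-0.0510,0.9987); ey = (-0.9987,-0.0510)
P = B + 3.28·ex + 1.01·ey = (-1.0364,1.2291)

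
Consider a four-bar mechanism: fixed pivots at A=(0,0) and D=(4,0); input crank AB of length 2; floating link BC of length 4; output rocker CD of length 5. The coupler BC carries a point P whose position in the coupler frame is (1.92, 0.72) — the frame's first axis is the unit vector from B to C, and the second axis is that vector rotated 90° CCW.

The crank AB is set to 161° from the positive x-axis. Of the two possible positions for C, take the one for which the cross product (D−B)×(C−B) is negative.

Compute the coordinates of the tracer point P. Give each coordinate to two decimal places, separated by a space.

-0.37 -0.73

A=(0,0), D=(4.00,0)
B = A + 2.00·(cos161°, sin161°) = (-1.8910, 0.6511)
|BD| = 5.9269
circle(B,4.00) ∩ circle(D,5.00): a=2.2042, h=3.3379
  candidates: C₊=(0.6665,3.7267) cross=19.783; C₋=(-0.0669,-2.9087) cross=-19.783
  mode - wants cross < 0 → take C=(-0.0669,-2.9087) (cross=-19.783)
ex = (C−B)/|BC| = (0.4560,-0.8900); ey = (0.8900,0.4560)
P = B + 1.92·ex + 0.72·ey = (-0.3747,-0.7292)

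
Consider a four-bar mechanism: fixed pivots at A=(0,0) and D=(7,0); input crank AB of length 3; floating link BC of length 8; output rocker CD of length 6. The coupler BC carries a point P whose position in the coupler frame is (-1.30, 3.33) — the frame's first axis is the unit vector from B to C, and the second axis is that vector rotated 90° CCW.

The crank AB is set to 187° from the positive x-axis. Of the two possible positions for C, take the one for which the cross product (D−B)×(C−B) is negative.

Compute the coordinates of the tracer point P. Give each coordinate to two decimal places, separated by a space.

A=(0,0), D=(7.00,0)
B = A + 3.00·(cos187°, sin187°) = (-2.9776, -0.3656)
|BD| = 9.9843
circle(B,8.00) ∩ circle(D,6.00): a=6.3944, h=4.8075
  candidates: C₊=(3.2364,4.6728) cross=48.000; C₋=(3.5885,-4.9357) cross=-48.000
  mode - wants cross < 0 → take C=(3.5885,-4.9357) (cross=-48.000)
ex = (C−B)/|BC| = (0.8208,-0.5713); ey = (0.5713,0.8208)
P = B + -1.30·ex + 3.33·ey = (-2.1423,3.1102)

-2.14 3.11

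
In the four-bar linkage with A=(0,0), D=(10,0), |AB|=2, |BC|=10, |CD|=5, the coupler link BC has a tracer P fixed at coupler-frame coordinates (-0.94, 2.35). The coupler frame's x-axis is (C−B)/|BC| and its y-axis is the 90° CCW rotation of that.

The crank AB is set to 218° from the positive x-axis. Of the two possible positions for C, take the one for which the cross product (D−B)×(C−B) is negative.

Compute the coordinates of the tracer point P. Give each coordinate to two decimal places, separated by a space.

A=(0,0), D=(10.00,0)
B = A + 2.00·(cos218°, sin218°) = (-1.5760, -1.2313)
|BD| = 11.6413
circle(B,10.00) ∩ circle(D,5.00): a=9.0419, h=4.2712
  candidates: C₊=(6.9634,3.9723) cross=49.723; C₋=(7.8670,-4.5222) cross=-49.723
  mode - wants cross < 0 → take C=(7.8670,-4.5222) (cross=-49.723)
ex = (C−B)/|BC| = (0.9443,-0.3291); ey = (0.3291,0.9443)
P = B + -0.94·ex + 2.35·ey = (-1.6903,1.2971)

-1.69 1.30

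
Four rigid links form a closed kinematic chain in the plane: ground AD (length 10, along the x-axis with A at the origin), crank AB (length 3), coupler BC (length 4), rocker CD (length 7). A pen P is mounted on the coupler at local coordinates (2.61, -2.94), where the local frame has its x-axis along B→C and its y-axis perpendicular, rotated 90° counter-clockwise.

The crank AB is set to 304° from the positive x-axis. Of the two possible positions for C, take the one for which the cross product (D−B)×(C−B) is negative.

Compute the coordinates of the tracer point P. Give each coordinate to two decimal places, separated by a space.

2.08 -6.40

A=(0,0), D=(10.00,0)
B = A + 3.00·(cos304°, sin304°) = (1.6776, -2.4871)
|BD| = 8.6861
circle(B,4.00) ∩ circle(D,7.00): a=2.4435, h=3.1669
  candidates: C₊=(3.1119,1.2469) cross=27.508; C₋=(4.9255,-4.8218) cross=-27.508
  mode - wants cross < 0 → take C=(4.9255,-4.8218) (cross=-27.508)
ex = (C−B)/|BC| = (0.8120,-0.5837); ey = (0.5837,0.8120)
P = B + 2.61·ex + -2.94·ey = (2.0809,-6.3977)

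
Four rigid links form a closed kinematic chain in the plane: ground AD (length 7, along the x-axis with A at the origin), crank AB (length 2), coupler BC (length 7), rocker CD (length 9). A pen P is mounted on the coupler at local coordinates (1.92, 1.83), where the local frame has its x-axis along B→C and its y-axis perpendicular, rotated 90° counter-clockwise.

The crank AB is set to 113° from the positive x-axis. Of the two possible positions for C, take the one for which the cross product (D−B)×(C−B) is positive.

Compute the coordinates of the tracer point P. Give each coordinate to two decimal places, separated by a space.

-1.41 4.42

A=(0,0), D=(7.00,0)
B = A + 2.00·(cos113°, sin113°) = (-0.7815, 1.8410)
|BD| = 7.9963
circle(B,7.00) ∩ circle(D,9.00): a=1.9972, h=6.7090
  candidates: C₊=(2.7067,7.9100) cross=53.647; C₋=(-0.3826,-5.1476) cross=-53.647
  mode + wants cross > 0 → take C=(2.7067,7.9100) (cross=53.647)
ex = (C−B)/|BC| = (0.4983,0.8670); ey = (-0.8670,0.4983)
P = B + 1.92·ex + 1.83·ey = (-1.4113,4.4176)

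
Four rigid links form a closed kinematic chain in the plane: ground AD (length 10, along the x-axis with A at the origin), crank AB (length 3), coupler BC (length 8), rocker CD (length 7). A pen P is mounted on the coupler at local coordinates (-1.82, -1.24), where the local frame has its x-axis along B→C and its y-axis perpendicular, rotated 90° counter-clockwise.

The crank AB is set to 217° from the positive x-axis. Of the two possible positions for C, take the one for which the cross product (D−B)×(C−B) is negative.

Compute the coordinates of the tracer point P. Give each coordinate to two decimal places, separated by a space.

-4.55 -2.25

A=(0,0), D=(10.00,0)
B = A + 3.00·(cos217°, sin217°) = (-2.3959, -1.8054)
|BD| = 12.5267
circle(B,8.00) ∩ circle(D,7.00): a=6.8621, h=4.1124
  candidates: C₊=(3.8018,3.2531) cross=51.515; C₋=(4.9872,-4.8859) cross=-51.515
  mode - wants cross < 0 → take C=(4.9872,-4.8859) (cross=-51.515)
ex = (C−B)/|BC| = (0.9229,-0.3851); ey = (0.3851,0.9229)
P = B + -1.82·ex + -1.24·ey = (-4.5530,-2.2490)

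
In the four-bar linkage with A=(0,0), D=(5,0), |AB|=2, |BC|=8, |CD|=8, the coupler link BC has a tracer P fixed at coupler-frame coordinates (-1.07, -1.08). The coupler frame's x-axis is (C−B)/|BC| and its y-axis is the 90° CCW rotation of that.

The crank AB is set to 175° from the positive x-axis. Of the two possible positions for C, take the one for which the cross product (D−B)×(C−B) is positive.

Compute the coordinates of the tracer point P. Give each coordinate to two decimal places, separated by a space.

A=(0,0), D=(5.00,0)
B = A + 2.00·(cos175°, sin175°) = (-1.9924, 0.1743)
|BD| = 6.9946
circle(B,8.00) ∩ circle(D,8.00): a=3.4973, h=7.1951
  candidates: C₊=(1.6831,7.2800) cross=50.326; C₋=(1.3245,-7.1057) cross=-50.326
  mode + wants cross > 0 → take C=(1.6831,7.2800) (cross=50.326)
ex = (C−B)/|BC| = (0.4594,0.8882); ey = (-0.8882,0.4594)
P = B + -1.07·ex + -1.08·ey = (-1.5247,-1.2723)

-1.52 -1.27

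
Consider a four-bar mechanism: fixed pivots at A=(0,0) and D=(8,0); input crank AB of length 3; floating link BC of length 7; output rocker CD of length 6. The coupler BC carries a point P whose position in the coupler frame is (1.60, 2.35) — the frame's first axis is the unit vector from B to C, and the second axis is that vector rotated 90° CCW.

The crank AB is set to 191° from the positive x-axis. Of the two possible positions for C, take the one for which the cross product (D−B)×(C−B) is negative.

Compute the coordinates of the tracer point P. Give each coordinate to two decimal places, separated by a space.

-0.46 0.80

A=(0,0), D=(8.00,0)
B = A + 3.00·(cos191°, sin191°) = (-2.9449, -0.5724)
|BD| = 10.9598
circle(B,7.00) ∩ circle(D,6.00): a=6.0730, h=3.4812
  candidates: C₊=(2.9380,3.2212) cross=38.153; C₋=(3.3016,-3.7317) cross=-38.153
  mode - wants cross < 0 → take C=(3.3016,-3.7317) (cross=-38.153)
ex = (C−B)/|BC| = (0.8924,-0.4513); ey = (0.4513,0.8924)
P = B + 1.60·ex + 2.35·ey = (-0.4565,0.8025)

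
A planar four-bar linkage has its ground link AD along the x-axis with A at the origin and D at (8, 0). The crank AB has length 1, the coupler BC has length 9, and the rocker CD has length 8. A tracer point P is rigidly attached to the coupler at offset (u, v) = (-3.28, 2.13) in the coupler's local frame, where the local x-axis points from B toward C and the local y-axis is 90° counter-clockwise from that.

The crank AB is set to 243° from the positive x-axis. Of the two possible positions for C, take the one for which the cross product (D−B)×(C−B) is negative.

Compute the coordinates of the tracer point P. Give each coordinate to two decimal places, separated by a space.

-1.05 2.97

A=(0,0), D=(8.00,0)
B = A + 1.00·(cos243°, sin243°) = (-0.4540, -0.8910)
|BD| = 8.5008
circle(B,9.00) ∩ circle(D,8.00): a=5.2503, h=7.3099
  candidates: C₊=(4.0012,6.9289) cross=62.140; C₋=(5.5336,-7.6103) cross=-62.140
  mode - wants cross < 0 → take C=(5.5336,-7.6103) (cross=-62.140)
ex = (C−B)/|BC| = (0.6653,-0.7466); ey = (0.7466,0.6653)
P = B + -3.28·ex + 2.13·ey = (-1.0459,2.9749)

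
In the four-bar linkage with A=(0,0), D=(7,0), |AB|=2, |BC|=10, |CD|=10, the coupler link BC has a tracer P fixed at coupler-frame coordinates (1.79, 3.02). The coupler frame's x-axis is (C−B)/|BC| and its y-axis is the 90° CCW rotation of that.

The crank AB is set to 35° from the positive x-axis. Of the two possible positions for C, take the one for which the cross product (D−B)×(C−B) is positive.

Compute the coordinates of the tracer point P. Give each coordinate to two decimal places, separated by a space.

-0.19 4.15

A=(0,0), D=(7.00,0)
B = A + 2.00·(cos35°, sin35°) = (1.6383, 1.1472)
|BD| = 5.4830
circle(B,10.00) ∩ circle(D,10.00): a=2.7415, h=9.6169
  candidates: C₊=(6.3312,9.9776) cross=52.730; C₋=(2.3071,-8.8305) cross=-52.730
  mode + wants cross > 0 → take C=(6.3312,9.9776) (cross=52.730)
ex = (C−B)/|BC| = (0.4693,0.8830); ey = (-0.8830,0.4693)
P = B + 1.79·ex + 3.02·ey = (-0.1885,4.1451)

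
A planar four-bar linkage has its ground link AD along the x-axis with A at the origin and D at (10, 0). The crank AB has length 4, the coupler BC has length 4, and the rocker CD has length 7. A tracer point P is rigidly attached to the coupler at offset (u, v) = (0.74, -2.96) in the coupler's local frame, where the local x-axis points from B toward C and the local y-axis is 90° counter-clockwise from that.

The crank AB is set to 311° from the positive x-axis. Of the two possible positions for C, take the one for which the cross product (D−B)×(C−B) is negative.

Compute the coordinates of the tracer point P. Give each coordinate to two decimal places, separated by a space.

1.33 -5.78

A=(0,0), D=(10.00,0)
B = A + 4.00·(cos311°, sin311°) = (2.6242, -3.0188)
|BD| = 7.9696
circle(B,4.00) ∩ circle(D,7.00): a=1.9145, h=3.5121
  candidates: C₊=(3.0657,0.9567) cross=27.990; C₋=(5.7264,-5.5440) cross=-27.990
  mode - wants cross < 0 → take C=(5.7264,-5.5440) (cross=-27.990)
ex = (C−B)/|BC| = (0.7755,-0.6313); ey = (0.6313,0.7755)
P = B + 0.74·ex + -2.96·ey = (1.3295,-5.7816)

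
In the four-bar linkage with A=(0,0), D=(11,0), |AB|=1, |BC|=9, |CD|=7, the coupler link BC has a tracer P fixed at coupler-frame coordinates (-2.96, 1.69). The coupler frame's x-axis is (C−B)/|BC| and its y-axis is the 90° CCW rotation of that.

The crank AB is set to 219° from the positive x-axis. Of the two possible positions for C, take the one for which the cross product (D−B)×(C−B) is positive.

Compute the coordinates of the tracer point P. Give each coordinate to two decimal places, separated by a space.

-4.14 -1.20

A=(0,0), D=(11.00,0)
B = A + 1.00·(cos219°, sin219°) = (-0.7771, -0.6293)
|BD| = 11.7939
circle(B,9.00) ∩ circle(D,7.00): a=7.2536, h=5.3278
  candidates: C₊=(6.1818,5.0779) cross=62.836; C₋=(6.7504,-5.5625) cross=-62.836
  mode + wants cross > 0 → take C=(6.1818,5.0779) (cross=62.836)
ex = (C−B)/|BC| = (0.7732,0.6341); ey = (-0.6341,0.7732)
P = B + -2.96·ex + 1.69·ey = (-4.1376,-1.1996)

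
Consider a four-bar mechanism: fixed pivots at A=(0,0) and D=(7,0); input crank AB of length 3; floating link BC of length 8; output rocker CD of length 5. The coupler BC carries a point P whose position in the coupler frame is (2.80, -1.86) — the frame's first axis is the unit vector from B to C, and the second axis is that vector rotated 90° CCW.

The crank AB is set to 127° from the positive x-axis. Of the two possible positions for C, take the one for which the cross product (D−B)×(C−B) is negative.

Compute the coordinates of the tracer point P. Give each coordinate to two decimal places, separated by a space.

-1.33 -0.93

A=(0,0), D=(7.00,0)
B = A + 3.00·(cos127°, sin127°) = (-1.8054, 2.3959)
|BD| = 9.1256
circle(B,8.00) ∩ circle(D,5.00): a=6.6996, h=4.3720
  candidates: C₊=(5.8070,4.8556) cross=39.897; C₋=(3.5113,-3.5817) cross=-39.897
  mode - wants cross < 0 → take C=(3.5113,-3.5817) (cross=-39.897)
ex = (C−B)/|BC| = (0.6646,-0.7472); ey = (0.7472,0.6646)
P = B + 2.80·ex + -1.86·ey = (-1.3344,-0.9324)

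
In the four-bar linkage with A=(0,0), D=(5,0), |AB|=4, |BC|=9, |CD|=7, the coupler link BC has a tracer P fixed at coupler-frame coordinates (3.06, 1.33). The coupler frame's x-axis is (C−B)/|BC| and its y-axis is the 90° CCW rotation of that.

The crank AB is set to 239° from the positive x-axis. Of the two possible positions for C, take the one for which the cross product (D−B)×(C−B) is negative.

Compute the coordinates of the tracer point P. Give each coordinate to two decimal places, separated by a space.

1.28 -3.38

A=(0,0), D=(5.00,0)
B = A + 4.00·(cos239°, sin239°) = (-2.0602, -3.4287)
|BD| = 7.8487
circle(B,9.00) ∩ circle(D,7.00): a=5.9629, h=6.7412
  candidates: C₊=(0.3588,5.2402) cross=52.909; C₋=(6.2486,-6.8877) cross=-52.909
  mode - wants cross < 0 → take C=(6.2486,-6.8877) (cross=-52.909)
ex = (C−B)/|BC| = (0.9232,-0.3843); ey = (0.3843,0.9232)
P = B + 3.06·ex + 1.33·ey = (1.2760,-3.3769)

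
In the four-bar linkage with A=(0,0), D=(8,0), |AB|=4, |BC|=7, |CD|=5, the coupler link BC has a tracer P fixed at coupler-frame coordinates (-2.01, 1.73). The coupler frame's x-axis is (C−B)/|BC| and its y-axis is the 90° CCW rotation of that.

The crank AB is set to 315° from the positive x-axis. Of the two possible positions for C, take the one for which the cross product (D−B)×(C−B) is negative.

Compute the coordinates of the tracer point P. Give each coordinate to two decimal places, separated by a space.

A=(0,0), D=(8.00,0)
B = A + 4.00·(cos315°, sin315°) = (2.8284, -2.8284)
|BD| = 5.8945
circle(B,7.00) ∩ circle(D,5.00): a=4.9830, h=4.9162
  candidates: C₊=(4.8413,3.8759) cross=28.979; C₋=(9.5593,-4.7506) cross=-28.979
  mode - wants cross < 0 → take C=(9.5593,-4.7506) (cross=-28.979)
ex = (C−B)/|BC| = (0.9616,-0.2746); ey = (0.2746,0.9616)
P = B + -2.01·ex + 1.73·ey = (1.3708,-0.6130)

1.37 -0.61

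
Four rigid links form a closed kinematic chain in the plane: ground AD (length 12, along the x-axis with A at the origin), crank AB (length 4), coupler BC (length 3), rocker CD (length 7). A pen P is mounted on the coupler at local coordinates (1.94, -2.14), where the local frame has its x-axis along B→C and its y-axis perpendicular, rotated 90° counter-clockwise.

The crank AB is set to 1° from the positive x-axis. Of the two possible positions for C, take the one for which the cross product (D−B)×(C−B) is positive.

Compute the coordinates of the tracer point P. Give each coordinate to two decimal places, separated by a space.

6.83 0.65

A=(0,0), D=(12.00,0)
B = A + 4.00·(cos1°, sin1°) = (3.9994, 0.0698)
|BD| = 8.0009
circle(B,3.00) ∩ circle(D,7.00): a=1.5007, h=2.5976
  candidates: C₊=(5.5227,2.6543) cross=20.784; C₋=(5.4774,-2.5408) cross=-20.784
  mode + wants cross > 0 → take C=(5.5227,2.6543) (cross=20.784)
ex = (C−B)/|BC| = (0.5078,0.8615); ey = (-0.8615,0.5078)
P = B + 1.94·ex + -2.14·ey = (6.8281,0.6544)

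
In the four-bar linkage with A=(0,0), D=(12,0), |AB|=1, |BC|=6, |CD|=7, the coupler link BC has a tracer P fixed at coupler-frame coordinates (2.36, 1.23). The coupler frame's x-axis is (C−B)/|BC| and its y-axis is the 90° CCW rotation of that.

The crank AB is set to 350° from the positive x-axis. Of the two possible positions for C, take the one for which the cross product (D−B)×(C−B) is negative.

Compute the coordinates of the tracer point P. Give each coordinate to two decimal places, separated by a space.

3.63 -0.48

A=(0,0), D=(12.00,0)
B = A + 1.00·(cos350°, sin350°) = (0.9848, -0.1736)
|BD| = 11.0166
circle(B,6.00) ∩ circle(D,7.00): a=4.9183, h=3.4367
  candidates: C₊=(5.8483,3.3401) cross=37.860; C₋=(5.9566,-3.5324) cross=-37.860
  mode - wants cross < 0 → take C=(5.9566,-3.5324) (cross=-37.860)
ex = (C−B)/|BC| = (0.8286,-0.5598); ey = (0.5598,0.8286)
P = B + 2.36·ex + 1.23·ey = (3.6289,-0.4755)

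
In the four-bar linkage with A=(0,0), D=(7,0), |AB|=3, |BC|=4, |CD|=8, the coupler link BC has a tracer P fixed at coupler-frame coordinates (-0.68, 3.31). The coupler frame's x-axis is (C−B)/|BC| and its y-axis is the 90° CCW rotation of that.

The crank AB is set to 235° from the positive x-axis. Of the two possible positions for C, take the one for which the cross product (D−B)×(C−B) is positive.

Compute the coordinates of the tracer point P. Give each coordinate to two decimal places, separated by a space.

-5.10 -2.42

A=(0,0), D=(7.00,0)
B = A + 3.00·(cos235°, sin235°) = (-1.7207, -2.4575)
|BD| = 9.0604
circle(B,4.00) ∩ circle(D,8.00): a=1.8813, h=3.5300
  candidates: C₊=(-0.8674,1.4505) cross=31.983; C₋=(1.0475,-5.3449) cross=-31.983
  mode + wants cross > 0 → take C=(-0.8674,1.4505) (cross=31.983)
ex = (C−B)/|BC| = (0.2133,0.9770); ey = (-0.9770,0.2133)
P = B + -0.68·ex + 3.31·ey = (-5.0996,-2.4157)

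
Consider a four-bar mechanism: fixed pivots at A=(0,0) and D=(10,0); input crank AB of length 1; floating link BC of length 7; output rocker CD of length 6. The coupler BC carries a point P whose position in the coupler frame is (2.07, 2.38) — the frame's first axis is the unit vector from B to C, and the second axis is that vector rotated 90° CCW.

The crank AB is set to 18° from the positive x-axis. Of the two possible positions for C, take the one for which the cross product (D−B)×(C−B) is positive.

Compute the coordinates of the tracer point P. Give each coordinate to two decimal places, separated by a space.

A=(0,0), D=(10.00,0)
B = A + 1.00·(cos18°, sin18°) = (0.9511, 0.3090)
|BD| = 9.0542
circle(B,7.00) ∩ circle(D,6.00): a=5.2450, h=4.6357
  candidates: C₊=(6.3512,4.7630) cross=41.973; C₋=(6.0348,-4.5030) cross=-41.973
  mode + wants cross > 0 → take C=(6.3512,4.7630) (cross=41.973)
ex = (C−B)/|BC| = (0.7715,0.6363); ey = (-0.6363,0.7715)
P = B + 2.07·ex + 2.38·ey = (1.0336,3.4622)

1.03 3.46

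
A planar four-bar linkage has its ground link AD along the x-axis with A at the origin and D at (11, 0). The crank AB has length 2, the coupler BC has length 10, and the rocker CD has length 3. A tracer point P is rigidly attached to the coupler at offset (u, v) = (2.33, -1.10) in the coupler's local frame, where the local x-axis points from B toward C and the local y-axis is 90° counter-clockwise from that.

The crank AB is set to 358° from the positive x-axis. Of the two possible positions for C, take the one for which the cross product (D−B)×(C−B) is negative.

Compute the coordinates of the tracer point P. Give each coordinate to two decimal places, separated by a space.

A=(0,0), D=(11.00,0)
B = A + 2.00·(cos358°, sin358°) = (1.9988, -0.0698)
|BD| = 9.0015
circle(B,10.00) ∩ circle(D,3.00): a=9.5555, h=2.9484
  candidates: C₊=(11.5311,2.9526) cross=26.540; C₋=(11.5768,-2.9440) cross=-26.540
  mode - wants cross < 0 → take C=(11.5768,-2.9440) (cross=-26.540)
ex = (C−B)/|BC| = (0.9578,-0.2874); ey = (0.2874,0.9578)
P = B + 2.33·ex + -1.10·ey = (3.9143,-1.7931)

3.91 -1.79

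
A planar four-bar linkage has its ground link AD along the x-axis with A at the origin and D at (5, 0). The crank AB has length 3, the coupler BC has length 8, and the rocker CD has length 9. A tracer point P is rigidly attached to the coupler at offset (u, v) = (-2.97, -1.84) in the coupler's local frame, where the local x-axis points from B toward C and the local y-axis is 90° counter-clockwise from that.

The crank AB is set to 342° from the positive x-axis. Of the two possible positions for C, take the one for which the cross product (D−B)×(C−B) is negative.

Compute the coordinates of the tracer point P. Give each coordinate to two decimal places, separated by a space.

0.74 1.86

A=(0,0), D=(5.00,0)
B = A + 3.00·(cos342°, sin342°) = (2.8532, -0.9271)
|BD| = 2.3384
circle(B,8.00) ∩ circle(D,9.00): a=-2.4657, h=7.6105
  candidates: C₊=(-2.4276,5.0824) cross=17.797; C₋=(3.6066,-8.8915) cross=-17.797
  mode - wants cross < 0 → take C=(3.6066,-8.8915) (cross=-17.797)
ex = (C−B)/|BC| = (0.0942,-0.9956); ey = (0.9956,0.0942)
P = B + -2.97·ex + -1.84·ey = (0.7416,1.8564)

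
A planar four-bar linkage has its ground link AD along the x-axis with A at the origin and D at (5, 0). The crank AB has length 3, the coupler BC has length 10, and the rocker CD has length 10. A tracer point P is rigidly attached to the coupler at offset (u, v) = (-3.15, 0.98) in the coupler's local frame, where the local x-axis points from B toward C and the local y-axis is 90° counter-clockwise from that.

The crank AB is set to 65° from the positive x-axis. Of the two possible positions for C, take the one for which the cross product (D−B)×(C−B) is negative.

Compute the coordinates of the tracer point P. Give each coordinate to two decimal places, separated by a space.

3.39 5.25

A=(0,0), D=(5.00,0)
B = A + 3.00·(cos65°, sin65°) = (1.2679, 2.7189)
|BD| = 4.6175
circle(B,10.00) ∩ circle(D,10.00): a=2.3088, h=9.7298
  candidates: C₊=(8.8631,9.2237) cross=44.928; C₋=(-2.5953,-6.5048) cross=-44.928
  mode - wants cross < 0 → take C=(-2.5953,-6.5048) (cross=-44.928)
ex = (C−B)/|BC| = (-0.3863,-0.9224); ey = (0.9224,-0.3863)
P = B + -3.15·ex + 0.98·ey = (3.3887,5.2458)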